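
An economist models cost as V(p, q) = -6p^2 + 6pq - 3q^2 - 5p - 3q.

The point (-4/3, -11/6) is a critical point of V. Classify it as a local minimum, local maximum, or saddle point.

local maximum

The Hessian of V is constant: H = [[-12, 6], [6, -6]].
det(H) = (-12)·(-6) − 6² = 36.
det(H) > 0 and tr(H) = -18 < 0, so H is negative definite and the point is a local maximum.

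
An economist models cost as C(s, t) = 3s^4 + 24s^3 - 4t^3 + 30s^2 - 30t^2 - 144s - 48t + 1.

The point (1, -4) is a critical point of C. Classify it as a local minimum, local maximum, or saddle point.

local minimum

The mixed partial ∂²C/∂s∂t is 0, so the Hessian at any point is diag(C_ss, C_tt) = diag(12(3s^2 + 12s + 5), -12(2t + 5)).
At (1, -4): H = diag(240, 36).
Both eigenvalues are positive, so H is positive definite: a local minimum.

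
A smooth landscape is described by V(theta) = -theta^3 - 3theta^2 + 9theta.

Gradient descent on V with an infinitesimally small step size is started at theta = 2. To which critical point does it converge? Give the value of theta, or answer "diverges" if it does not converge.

diverges

V'(theta) = -3(theta - 1)(theta + 3), so V'(2) = -15.
Gradient descent moves in the -V' direction, i.e. theta is increasing.
There is no critical point above theta=2, and V' keeps the same sign, so the iterate runs off to +∞.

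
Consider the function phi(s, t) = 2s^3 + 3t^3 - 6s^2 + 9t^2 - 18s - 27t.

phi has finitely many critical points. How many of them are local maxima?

1

phi separates as a function of s plus a function of t, so ∇phi=0 decouples.
∂phi/∂s = 6(s - 3)(s + 1) = 0 at s ∈ {-1, 3}; ∂phi/∂t = 9(t - 1)(t + 3) = 0 at t ∈ {-3, 1}.
The Hessian is diagonal: diag(phi_ss, phi_tt). Second derivatives: phi_ss(-1)=-24, phi_ss(3)=24; phi_tt(-3)=-36, phi_tt(1)=36.
Local maxima occur where both diagonal entries negative: (-1, -3). Count: 1.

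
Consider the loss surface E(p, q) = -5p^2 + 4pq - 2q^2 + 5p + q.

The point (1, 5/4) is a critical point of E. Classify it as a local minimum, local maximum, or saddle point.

The Hessian of E is constant: H = [[-10, 4], [4, -4]].
det(H) = (-10)·(-4) − 4² = 24.
det(H) > 0 and tr(H) = -14 < 0, so H is negative definite and the point is a local maximum.

local maximum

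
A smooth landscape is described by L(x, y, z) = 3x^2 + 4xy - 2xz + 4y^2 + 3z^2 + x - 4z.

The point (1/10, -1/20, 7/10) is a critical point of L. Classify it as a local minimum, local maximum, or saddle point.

The Hessian is constant: H = [[6, 4, -2], [4, 8, 0], [-2, 0, 6]].
Leading principal minors: Δ₁ = 6, Δ₂ = 32, Δ₃ = 160.
All leading minors are positive, so H is positive definite: a local minimum.

local minimum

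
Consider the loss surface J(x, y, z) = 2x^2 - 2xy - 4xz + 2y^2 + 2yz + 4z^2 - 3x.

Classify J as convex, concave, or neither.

J is quadratic, so its Hessian is the constant matrix H = [[4, -2, -4], [-2, 4, 2], [-4, 2, 8]].
Leading principal minors: 4, 12, 48.
All positive ⇒ H ≻ 0 ⇒ convex.

convex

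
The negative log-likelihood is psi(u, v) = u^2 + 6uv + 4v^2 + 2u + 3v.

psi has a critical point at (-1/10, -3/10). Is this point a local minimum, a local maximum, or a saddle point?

saddle point

The Hessian of psi is constant: H = [[2, 6], [6, 8]].
det(H) = 2·8 − 6² = -20.
Since det(H) < 0, H is indefinite and the critical point is a saddle point.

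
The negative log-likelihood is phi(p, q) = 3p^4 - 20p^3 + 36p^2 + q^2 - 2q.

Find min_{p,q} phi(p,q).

phi(p,q) separates as A(p) + B(q), so its minimum is min A + min B.
A'(p) = 12p(p - 3)(p - 2) vanishes at p ∈ {0, 2, 3}; B'(q) = 2q - 2 vanishes at q ∈ {1}.
Local minima of A (where A''>0): A(0)=0, A(3)=27. Local minima of B: B(1)=-1.
So the global minimum of phi is A(0) + B(1) = 0 − 1 = -1, attained at (0, 1).

-1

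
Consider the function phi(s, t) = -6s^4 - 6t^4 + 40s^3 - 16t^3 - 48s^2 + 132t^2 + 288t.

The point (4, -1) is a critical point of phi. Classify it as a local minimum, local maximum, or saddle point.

saddle point

The mixed partial ∂²phi/∂s∂t is 0, so the Hessian at any point is diag(phi_ss, phi_tt) = diag(24(-3s^2 + 10s - 4), 24(-3t^2 - 4t + 11)).
At (4, -1): H = diag(-288, 288).
The eigenvalues have opposite signs, so H is indefinite: a saddle point.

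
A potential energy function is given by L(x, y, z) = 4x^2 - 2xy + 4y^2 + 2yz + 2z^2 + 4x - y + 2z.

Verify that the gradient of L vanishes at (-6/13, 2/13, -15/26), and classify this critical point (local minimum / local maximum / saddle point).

local minimum

∇L = (8x - 2y + 4, -2x + 8y + 2z - 1, 2y + 4z + 2); substituting (-6/13, 2/13, -15/26) gives ∇L = (0, 0, 0), so (-6/13, 2/13, -15/26) is indeed a critical point.
The Hessian is constant: H = [[8, -2, 0], [-2, 8, 2], [0, 2, 4]].
Leading principal minors: Δ₁ = 8, Δ₂ = 60, Δ₃ = 208.
All leading minors are positive, so H is positive definite: a local minimum.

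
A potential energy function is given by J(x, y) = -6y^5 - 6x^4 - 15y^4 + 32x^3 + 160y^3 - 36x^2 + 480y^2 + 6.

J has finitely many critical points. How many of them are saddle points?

J separates as a function of x plus a function of y, so ∇J=0 decouples.
∂J/∂x = -24x(x - 3)(x - 1) = 0 at x ∈ {0, 1, 3}; ∂J/∂y = -30y(y - 4)(y + 2)(y + 4) = 0 at y ∈ {-4, -2, 0, 4}.
The Hessian is diagonal: diag(J_xx, J_yy). Second derivatives: J_xx(0)=-72, J_xx(1)=48, J_xx(3)=-144; J_yy(-4)=1920, J_yy(-2)=-720, J_yy(0)=960, J_yy(4)=-5760.
Saddle points occur where the two diagonal entries have opposite signs: (0, -4), (0, 0), (1, -2), (1, 4), (3, -4), (3, 0). Count: 6.

6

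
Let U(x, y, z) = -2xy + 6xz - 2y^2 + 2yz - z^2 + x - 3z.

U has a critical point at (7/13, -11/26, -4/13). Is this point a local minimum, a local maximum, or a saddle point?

The Hessian is constant: H = [[0, -2, 6], [-2, -4, 2], [6, 2, -2]].
Leading principal minors: Δ₁ = 0, Δ₂ = -4, Δ₃ = 104.
The minors fit neither the all-positive nor the alternating-sign pattern, so H is indefinite: a saddle point.

saddle point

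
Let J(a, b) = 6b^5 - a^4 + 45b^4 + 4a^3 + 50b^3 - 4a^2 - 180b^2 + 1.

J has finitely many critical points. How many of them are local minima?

2

J separates as a function of a plus a function of b, so ∇J=0 decouples.
∂J/∂a = -4a(a - 2)(a - 1) = 0 at a ∈ {0, 1, 2}; ∂J/∂b = 30b(b - 1)(b + 3)(b + 4) = 0 at b ∈ {-4, -3, 0, 1}.
The Hessian is diagonal: diag(J_aa, J_bb). Second derivatives: J_aa(0)=-8, J_aa(1)=4, J_aa(2)=-8; J_bb(-4)=-600, J_bb(-3)=360, J_bb(0)=-360, J_bb(1)=600.
Local minima occur where both diagonal entries positive: (1, -3), (1, 1). Count: 2.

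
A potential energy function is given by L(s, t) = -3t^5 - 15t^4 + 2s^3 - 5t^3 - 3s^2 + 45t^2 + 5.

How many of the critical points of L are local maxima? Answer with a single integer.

2

L separates as a function of s plus a function of t, so ∇L=0 decouples.
∂L/∂s = 6s(s - 1) = 0 at s ∈ {0, 1}; ∂L/∂t = -15t(t - 1)(t + 2)(t + 3) = 0 at t ∈ {-3, -2, 0, 1}.
The Hessian is diagonal: diag(L_ss, L_tt). Second derivatives: L_ss(0)=-6, L_ss(1)=6; L_tt(-3)=180, L_tt(-2)=-90, L_tt(0)=90, L_tt(1)=-180.
Local maxima occur where both diagonal entries negative: (0, -2), (0, 1). Count: 2.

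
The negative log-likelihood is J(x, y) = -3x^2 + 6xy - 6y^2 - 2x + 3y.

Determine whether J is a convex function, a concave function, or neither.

J is quadratic, so its Hessian is the constant matrix H = [[-6, 6], [6, -12]].
det(H) = 36, tr(H) = -18.
det(H) > 0 and tr(H) < 0, so H is negative definite everywhere: concave.

concave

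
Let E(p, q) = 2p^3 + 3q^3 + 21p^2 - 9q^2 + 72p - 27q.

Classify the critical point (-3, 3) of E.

local minimum

The mixed partial ∂²E/∂p∂q is 0, so the Hessian at any point is diag(E_pp, E_qq) = diag(6(2p + 7), 18(q - 1)).
At (-3, 3): H = diag(6, 36).
Both eigenvalues are positive, so H is positive definite: a local minimum.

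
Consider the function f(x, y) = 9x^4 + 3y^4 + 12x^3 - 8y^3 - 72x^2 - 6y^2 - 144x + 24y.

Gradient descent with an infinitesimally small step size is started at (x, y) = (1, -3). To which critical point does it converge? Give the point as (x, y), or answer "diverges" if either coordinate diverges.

f is separable, so gradient descent decouples: x follows -∂f/∂x, y follows -∂f/∂y.
∂f/∂x = 36(x - 2)(x + 1)(x + 2); at x=1 this is -216, so x increases.
∂f/∂y = 12(y - 2)(y - 1)(y + 1); at y=-3 this is -480, so y increases.
x converges to its nearest critical value 2 (a local min of the x-part); y converges to -1. The iterate converges to (2, -1).

(2, -1)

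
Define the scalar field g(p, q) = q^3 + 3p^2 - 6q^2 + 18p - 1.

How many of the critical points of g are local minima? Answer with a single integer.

g separates as a function of p plus a function of q, so ∇g=0 decouples.
∂g/∂p = 6(p + 3) = 0 at p ∈ {-3}; ∂g/∂q = 3q(q - 4) = 0 at q ∈ {0, 4}.
The Hessian is diagonal: diag(g_pp, g_qq). Second derivatives: g_pp(-3)=6; g_qq(0)=-12, g_qq(4)=12.
Local minima occur where both diagonal entries positive: (-3, 4). Count: 1.

1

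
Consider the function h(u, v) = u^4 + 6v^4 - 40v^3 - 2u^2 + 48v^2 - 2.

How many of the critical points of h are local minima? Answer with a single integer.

4

h separates as a function of u plus a function of v, so ∇h=0 decouples.
∂h/∂u = 4u(u - 1)(u + 1) = 0 at u ∈ {-1, 0, 1}; ∂h/∂v = 24v(v - 4)(v - 1) = 0 at v ∈ {0, 1, 4}.
The Hessian is diagonal: diag(h_uu, h_vv). Second derivatives: h_uu(-1)=8, h_uu(0)=-4, h_uu(1)=8; h_vv(0)=96, h_vv(1)=-72, h_vv(4)=288.
Local minima occur where both diagonal entries positive: (-1, 0), (-1, 4), (1, 0), (1, 4). Count: 4.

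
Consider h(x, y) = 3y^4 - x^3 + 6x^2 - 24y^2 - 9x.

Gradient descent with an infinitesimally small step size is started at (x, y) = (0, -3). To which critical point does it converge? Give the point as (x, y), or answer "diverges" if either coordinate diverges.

(1, -2)

h is separable, so gradient descent decouples: x follows -∂h/∂x, y follows -∂h/∂y.
∂h/∂x = -3(x - 3)(x - 1); at x=0 this is -9, so x increases.
∂h/∂y = 12y(y - 2)(y + 2); at y=-3 this is -180, so y increases.
x converges to its nearest critical value 1 (a local min of the x-part); y converges to -2. The iterate converges to (1, -2).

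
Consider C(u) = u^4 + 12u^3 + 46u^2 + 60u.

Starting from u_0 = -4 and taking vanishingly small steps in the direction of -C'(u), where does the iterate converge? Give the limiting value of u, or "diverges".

-5

C'(u) = 4(u + 1)(u + 3)(u + 5), so C'(-4) = 12.
Gradient descent moves in the -C' direction, i.e. u is decreasing.
The nearest critical point in that direction is u = -5, where C'' = 32 > 0 (a local minimum). The iterate converges there.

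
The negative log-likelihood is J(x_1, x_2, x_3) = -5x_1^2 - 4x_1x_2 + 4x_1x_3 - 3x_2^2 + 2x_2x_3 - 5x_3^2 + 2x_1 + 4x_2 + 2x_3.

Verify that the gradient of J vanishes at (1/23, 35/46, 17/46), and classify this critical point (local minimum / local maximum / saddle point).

∇J = (-10x_1 - 4x_2 + 4x_3 + 2, -4x_1 - 6x_2 + 2x_3 + 4, 4x_1 + 2x_2 - 10x_3 + 2); substituting (1/23, 35/46, 17/46) gives ∇J = (0, 0, 0), so (1/23, 35/46, 17/46) is indeed a critical point.
The Hessian is constant: H = [[-10, -4, 4], [-4, -6, 2], [4, 2, -10]].
Leading principal minors: Δ₁ = -10, Δ₂ = 44, Δ₃ = -368.
The minors alternate sign starting negative (−, +, −), so H is negative definite: a local maximum.

local maximum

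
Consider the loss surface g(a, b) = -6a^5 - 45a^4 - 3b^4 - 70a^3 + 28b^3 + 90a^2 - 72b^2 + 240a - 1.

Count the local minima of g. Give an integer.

2

g separates as a function of a plus a function of b, so ∇g=0 decouples.
∂g/∂a = -30(a - 1)(a + 1)(a + 2)(a + 4) = 0 at a ∈ {-4, -2, -1, 1}; ∂g/∂b = -12b(b - 4)(b - 3) = 0 at b ∈ {0, 3, 4}.
The Hessian is diagonal: diag(g_aa, g_bb). Second derivatives: g_aa(-4)=900, g_aa(-2)=-180, g_aa(-1)=180, g_aa(1)=-900; g_bb(0)=-144, g_bb(3)=36, g_bb(4)=-48.
Local minima occur where both diagonal entries positive: (-4, 3), (-1, 3). Count: 2.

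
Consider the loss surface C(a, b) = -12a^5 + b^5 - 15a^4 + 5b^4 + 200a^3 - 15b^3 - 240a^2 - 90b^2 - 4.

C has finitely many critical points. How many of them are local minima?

C separates as a function of a plus a function of b, so ∇C=0 decouples.
∂C/∂a = -60a(a - 2)(a - 1)(a + 4) = 0 at a ∈ {-4, 0, 1, 2}; ∂C/∂b = 5b(b - 3)(b + 3)(b + 4) = 0 at b ∈ {-4, -3, 0, 3}.
The Hessian is diagonal: diag(C_aa, C_bb). Second derivatives: C_aa(-4)=7200, C_aa(0)=-480, C_aa(1)=300, C_aa(2)=-720; C_bb(-4)=-140, C_bb(-3)=90, C_bb(0)=-180, C_bb(3)=630.
Local minima occur where both diagonal entries positive: (-4, -3), (-4, 3), (1, -3), (1, 3). Count: 4.

4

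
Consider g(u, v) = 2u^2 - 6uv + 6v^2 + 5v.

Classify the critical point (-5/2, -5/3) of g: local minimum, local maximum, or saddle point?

local minimum

The Hessian of g is constant: H = [[4, -6], [-6, 12]].
det(H) = 4·12 − (-6)² = 12.
det(H) > 0 and tr(H) = 16 > 0, so H is positive definite and the point is a local minimum.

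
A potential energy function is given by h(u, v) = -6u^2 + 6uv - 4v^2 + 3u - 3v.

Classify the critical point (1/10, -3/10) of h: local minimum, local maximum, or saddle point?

The Hessian of h is constant: H = [[-12, 6], [6, -8]].
det(H) = (-12)·(-8) − 6² = 60.
det(H) > 0 and tr(H) = -20 < 0, so H is negative definite and the point is a local maximum.

local maximum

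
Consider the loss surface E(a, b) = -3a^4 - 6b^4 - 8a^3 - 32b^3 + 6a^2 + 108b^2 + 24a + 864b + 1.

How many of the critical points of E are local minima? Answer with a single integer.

E separates as a function of a plus a function of b, so ∇E=0 decouples.
∂E/∂a = -12(a - 1)(a + 1)(a + 2) = 0 at a ∈ {-2, -1, 1}; ∂E/∂b = -24(b - 3)(b + 3)(b + 4) = 0 at b ∈ {-4, -3, 3}.
The Hessian is diagonal: diag(E_aa, E_bb). Second derivatives: E_aa(-2)=-36, E_aa(-1)=24, E_aa(1)=-72; E_bb(-4)=-168, E_bb(-3)=144, E_bb(3)=-1008.
Local minima occur where both diagonal entries positive: (-1, -3). Count: 1.

1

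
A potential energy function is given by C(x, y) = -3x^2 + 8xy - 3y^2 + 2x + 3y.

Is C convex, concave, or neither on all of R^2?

C is quadratic, so its Hessian is the constant matrix H = [[-6, 8], [8, -6]].
det(H) = -28, tr(H) = -12.
det(H) < 0, so H is indefinite: neither convex nor concave.

neither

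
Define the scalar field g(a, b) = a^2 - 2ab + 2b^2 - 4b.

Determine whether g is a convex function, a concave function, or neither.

convex

g is quadratic, so its Hessian is the constant matrix H = [[2, -2], [-2, 4]].
det(H) = 4, tr(H) = 6.
det(H) > 0 and tr(H) > 0, so H is positive definite everywhere: convex.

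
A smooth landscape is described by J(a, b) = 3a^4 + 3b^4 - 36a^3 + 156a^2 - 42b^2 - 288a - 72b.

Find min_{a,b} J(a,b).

J(a,b) separates as P(a) + Q(b), so its minimum is min P + min Q.
P'(a) = 12(a - 4)(a - 3)(a - 2) vanishes at a ∈ {2, 3, 4}; Q'(b) = 12(b - 3)(b + 1)(b + 2) vanishes at b ∈ {-2, -1, 3}.
Local minima of P (where P''>0): P(2)=-192, P(4)=-192. Local minima of Q: Q(-2)=24, Q(3)=-351.
So the global minimum of J is P(2) + Q(3) = -192 − 351 = -543, attained at (2, 3).

-543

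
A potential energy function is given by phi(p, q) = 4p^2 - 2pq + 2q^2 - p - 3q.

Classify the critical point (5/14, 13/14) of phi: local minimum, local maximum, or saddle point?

The Hessian of phi is constant: H = [[8, -2], [-2, 4]].
det(H) = 8·4 − (-2)² = 28.
det(H) > 0 and tr(H) = 12 > 0, so H is positive definite and the point is a local minimum.

local minimum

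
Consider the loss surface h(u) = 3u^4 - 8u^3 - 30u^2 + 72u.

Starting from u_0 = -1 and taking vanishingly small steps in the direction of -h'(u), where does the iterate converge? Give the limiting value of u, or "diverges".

-2

h'(u) = 12(u - 3)(u - 1)(u + 2), so h'(-1) = 96.
Gradient descent moves in the -h' direction, i.e. u is decreasing.
The nearest critical point in that direction is u = -2, where h'' = 180 > 0 (a local minimum). The iterate converges there.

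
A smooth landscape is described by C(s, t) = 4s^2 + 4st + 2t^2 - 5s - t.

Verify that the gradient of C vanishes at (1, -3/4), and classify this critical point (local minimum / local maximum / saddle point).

∇C = (8s + 4t - 5, 4s + 4t - 1); substituting (1, -3/4) gives ∇C = (0, 0), so (1, -3/4) is indeed a critical point.
The Hessian of C is constant: H = [[8, 4], [4, 4]].
det(H) = 8·4 − 4² = 16.
det(H) > 0 and tr(H) = 12 > 0, so H is positive definite and the point is a local minimum.

local minimum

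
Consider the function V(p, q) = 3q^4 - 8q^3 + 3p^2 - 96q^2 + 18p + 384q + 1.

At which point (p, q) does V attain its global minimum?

(-3, -4)

V(p,q) separates as A(p) + B(q) + 1, so its minimum is min A + min B + 1.
A'(p) = 6p + 18 vanishes at p ∈ {-3}; B'(q) = 12(q - 4)(q - 2)(q + 4) vanishes at q ∈ {-4, 2, 4}.
Local minima of A (where A''>0): A(-3)=-27. Local minima of B: B(-4)=-1792, B(4)=256.
So the global minimum of V is A(-3) + B(-4) + 1 = -27 − 1792 + 1 = -1818, attained at (-3, -4).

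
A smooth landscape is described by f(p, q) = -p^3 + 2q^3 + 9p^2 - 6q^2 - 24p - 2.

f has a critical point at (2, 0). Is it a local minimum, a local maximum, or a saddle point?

saddle point

The mixed partial ∂²f/∂p∂q is 0, so the Hessian at any point is diag(f_pp, f_qq) = diag(6(-p + 3), 12(q - 1)).
At (2, 0): H = diag(6, -12).
The eigenvalues have opposite signs, so H is indefinite: a saddle point.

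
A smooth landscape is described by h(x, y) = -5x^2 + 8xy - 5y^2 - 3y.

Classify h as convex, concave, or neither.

h is quadratic, so its Hessian is the constant matrix H = [[-10, 8], [8, -10]].
det(H) = 36, tr(H) = -20.
det(H) > 0 and tr(H) < 0, so H is negative definite everywhere: concave.

concave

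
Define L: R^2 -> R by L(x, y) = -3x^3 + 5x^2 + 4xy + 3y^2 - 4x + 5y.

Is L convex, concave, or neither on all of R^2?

The term -3x^3 is cubic, so the Hessian is not constant.
∂²L/∂x² = -18x + 10, which takes both signs as x varies (negative for sufficiently large x). A diagonal entry of the Hessian changing sign means the Hessian is neither positive- nor negative-semidefinite on all of R^2.

neither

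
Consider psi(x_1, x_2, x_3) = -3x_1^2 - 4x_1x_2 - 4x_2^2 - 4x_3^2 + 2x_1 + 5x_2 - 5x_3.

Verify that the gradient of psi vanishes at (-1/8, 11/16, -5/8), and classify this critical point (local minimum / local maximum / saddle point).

∇psi = (-6x_1 - 4x_2 + 2, -4x_1 - 8x_2 + 5, -8x_3 - 5); substituting (-1/8, 11/16, -5/8) gives ∇psi = (0, 0, 0), so (-1/8, 11/16, -5/8) is indeed a critical point.
The Hessian is constant: H = [[-6, -4, 0], [-4, -8, 0], [0, 0, -8]].
Leading principal minors: Δ₁ = -6, Δ₂ = 32, Δ₃ = -256.
The minors alternate sign starting negative (−, +, −), so H is negative definite: a local maximum.

local maximum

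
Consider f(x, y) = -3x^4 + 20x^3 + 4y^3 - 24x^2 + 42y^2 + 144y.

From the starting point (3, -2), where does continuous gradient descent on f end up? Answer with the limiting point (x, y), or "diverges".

f is separable, so gradient descent decouples: x follows -∂f/∂x, y follows -∂f/∂y.
∂f/∂x = -12x(x - 4)(x - 1); at x=3 this is 72, so x decreases.
∂f/∂y = 12(y + 3)(y + 4); at y=-2 this is 24, so y decreases.
x converges to its nearest critical value 1 (a local min of the x-part); y converges to -3. The iterate converges to (1, -3).

(1, -3)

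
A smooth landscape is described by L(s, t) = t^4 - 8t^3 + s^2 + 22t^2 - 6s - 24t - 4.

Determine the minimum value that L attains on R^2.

-22

L(s,t) separates as P(s) + Q(t) − 4, so its minimum is min P + min Q − 4.
P'(s) = 2s - 6 vanishes at s ∈ {3}; Q'(t) = 4(t - 3)(t - 2)(t - 1) vanishes at t ∈ {1, 2, 3}.
Local minima of P (where P''>0): P(3)=-9. Local minima of Q: Q(1)=-9, Q(3)=-9.
So the global minimum of L is P(3) + Q(1) − 4 = -9 − 9 − 4 = -22, attained at (3, 1).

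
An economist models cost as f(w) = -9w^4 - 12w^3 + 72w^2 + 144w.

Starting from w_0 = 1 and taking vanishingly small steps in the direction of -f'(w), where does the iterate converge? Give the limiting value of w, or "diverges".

f'(w) = -36(w - 2)(w + 1)(w + 2), so f'(1) = 216.
Gradient descent moves in the -f' direction, i.e. w is decreasing.
The nearest critical point in that direction is w = -1, where f'' = 108 > 0 (a local minimum). The iterate converges there.

-1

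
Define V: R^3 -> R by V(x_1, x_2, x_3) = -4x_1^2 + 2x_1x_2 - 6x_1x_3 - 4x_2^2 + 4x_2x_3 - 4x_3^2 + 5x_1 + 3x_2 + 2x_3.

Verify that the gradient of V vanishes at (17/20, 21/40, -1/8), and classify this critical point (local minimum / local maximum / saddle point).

∇V = (-8x_1 + 2x_2 - 6x_3 + 5, 2x_1 - 8x_2 + 4x_3 + 3, -6x_1 + 4x_2 - 8x_3 + 2); substituting (17/20, 21/40, -1/8) gives ∇V = (0, 0, 0), so (17/20, 21/40, -1/8) is indeed a critical point.
The Hessian is constant: H = [[-8, 2, -6], [2, -8, 4], [-6, 4, -8]].
Leading principal minors: Δ₁ = -8, Δ₂ = 60, Δ₃ = -160.
The minors alternate sign starting negative (−, +, −), so H is negative definite: a local maximum.

local maximum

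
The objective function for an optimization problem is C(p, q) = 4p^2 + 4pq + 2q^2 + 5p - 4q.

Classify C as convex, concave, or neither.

C is quadratic, so its Hessian is the constant matrix H = [[8, 4], [4, 4]].
det(H) = 16, tr(H) = 12.
det(H) > 0 and tr(H) > 0, so H is positive definite everywhere: convex.

convex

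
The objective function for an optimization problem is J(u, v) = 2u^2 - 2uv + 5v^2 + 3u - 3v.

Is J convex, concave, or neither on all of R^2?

convex

J is quadratic, so its Hessian is the constant matrix H = [[4, -2], [-2, 10]].
det(H) = 36, tr(H) = 14.
det(H) > 0 and tr(H) > 0, so H is positive definite everywhere: convex.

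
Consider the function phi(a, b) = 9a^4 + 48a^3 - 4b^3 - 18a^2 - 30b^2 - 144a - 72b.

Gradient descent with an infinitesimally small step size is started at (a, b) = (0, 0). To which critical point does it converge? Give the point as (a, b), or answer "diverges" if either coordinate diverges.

phi is separable, so gradient descent decouples: a follows -∂phi/∂a, b follows -∂phi/∂b.
∂phi/∂a = 36(a - 1)(a + 1)(a + 4); at a=0 this is -144, so a increases.
∂phi/∂b = -12(b + 2)(b + 3); at b=0 this is -72, so b increases.
The b-coordinate has no critical point in that direction and runs off to infinity.

diverges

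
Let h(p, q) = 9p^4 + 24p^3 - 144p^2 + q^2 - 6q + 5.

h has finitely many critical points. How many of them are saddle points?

h separates as a function of p plus a function of q, so ∇h=0 decouples.
∂h/∂p = 36p(p - 2)(p + 4) = 0 at p ∈ {-4, 0, 2}; ∂h/∂q = 2(q - 3) = 0 at q ∈ {3}.
The Hessian is diagonal: diag(h_pp, h_qq). Second derivatives: h_pp(-4)=864, h_pp(0)=-288, h_pp(2)=432; h_qq(3)=2.
Saddle points occur where the two diagonal entries have opposite signs: (0, 3). Count: 1.

1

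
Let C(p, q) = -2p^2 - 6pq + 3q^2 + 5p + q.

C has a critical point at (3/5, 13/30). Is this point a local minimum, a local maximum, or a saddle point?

saddle point

The Hessian of C is constant: H = [[-4, -6], [-6, 6]].
det(H) = (-4)·6 − (-6)² = -60.
Since det(H) < 0, H is indefinite and the critical point is a saddle point.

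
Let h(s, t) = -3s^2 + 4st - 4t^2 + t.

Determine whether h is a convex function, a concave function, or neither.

h is quadratic, so its Hessian is the constant matrix H = [[-6, 4], [4, -8]].
det(H) = 32, tr(H) = -14.
det(H) > 0 and tr(H) < 0, so H is negative definite everywhere: concave.

concave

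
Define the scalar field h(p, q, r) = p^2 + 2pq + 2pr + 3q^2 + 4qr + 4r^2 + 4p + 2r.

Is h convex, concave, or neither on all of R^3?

h is quadratic, so its Hessian is the constant matrix H = [[2, 2, 2], [2, 6, 4], [2, 4, 8]].
Leading principal minors: 2, 8, 40.
All positive ⇒ H ≻ 0 ⇒ convex.

convex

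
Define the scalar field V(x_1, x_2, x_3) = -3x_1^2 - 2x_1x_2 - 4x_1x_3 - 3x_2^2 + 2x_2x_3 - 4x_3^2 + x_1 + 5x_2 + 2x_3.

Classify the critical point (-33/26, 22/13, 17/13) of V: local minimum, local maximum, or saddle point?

The Hessian is constant: H = [[-6, -2, -4], [-2, -6, 2], [-4, 2, -8]].
Leading principal minors: Δ₁ = -6, Δ₂ = 32, Δ₃ = -104.
The minors alternate sign starting negative (−, +, −), so H is negative definite: a local maximum.

local maximum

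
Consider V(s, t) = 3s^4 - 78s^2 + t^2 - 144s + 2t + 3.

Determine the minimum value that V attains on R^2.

-1054

V(s,t) separates as P(s) + Q(t) + 3, so its minimum is min P + min Q + 3.
P'(s) = 12(s - 4)(s + 1)(s + 3) vanishes at s ∈ {-3, -1, 4}; Q'(t) = 2(t + 1) vanishes at t ∈ {-1}.
Local minima of P (where P''>0): P(-3)=-27, P(4)=-1056. Local minima of Q: Q(-1)=-1.
So the global minimum of V is P(4) + Q(-1) + 3 = -1056 − 1 + 3 = -1054, attained at (4, -1).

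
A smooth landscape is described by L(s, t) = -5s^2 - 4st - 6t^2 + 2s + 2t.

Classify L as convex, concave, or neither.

L is quadratic, so its Hessian is the constant matrix H = [[-10, -4], [-4, -12]].
det(H) = 104, tr(H) = -22.
det(H) > 0 and tr(H) < 0, so H is negative definite everywhere: concave.

concave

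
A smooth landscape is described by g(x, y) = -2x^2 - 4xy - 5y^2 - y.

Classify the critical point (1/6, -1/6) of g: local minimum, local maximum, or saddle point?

The Hessian of g is constant: H = [[-4, -4], [-4, -10]].
det(H) = (-4)·(-10) − (-4)² = 24.
det(H) > 0 and tr(H) = -14 < 0, so H is negative definite and the point is a local maximum.

local maximum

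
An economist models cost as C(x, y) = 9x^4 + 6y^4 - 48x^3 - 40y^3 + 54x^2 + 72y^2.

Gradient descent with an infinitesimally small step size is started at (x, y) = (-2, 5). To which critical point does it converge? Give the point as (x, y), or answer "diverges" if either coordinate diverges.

(0, 3)

C is separable, so gradient descent decouples: x follows -∂C/∂x, y follows -∂C/∂y.
∂C/∂x = 36x(x - 3)(x - 1); at x=-2 this is -1080, so x increases.
∂C/∂y = 24y(y - 3)(y - 2); at y=5 this is 720, so y decreases.
x converges to its nearest critical value 0 (a local min of the x-part); y converges to 3. The iterate converges to (0, 3).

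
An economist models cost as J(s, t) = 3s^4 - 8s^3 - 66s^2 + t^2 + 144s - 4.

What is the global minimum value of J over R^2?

J(s,t) separates as P(s) + Q(t) − 4, so its minimum is min P + min Q − 4.
P'(s) = 12(s - 4)(s - 1)(s + 3) vanishes at s ∈ {-3, 1, 4}; Q'(t) = 2t vanishes at t ∈ {0}.
Local minima of P (where P''>0): P(-3)=-567, P(4)=-224. Local minima of Q: Q(0)=0.
So the global minimum of J is P(-3) + Q(0) − 4 = -567 + 0 − 4 = -571, attained at (-3, 0).

-571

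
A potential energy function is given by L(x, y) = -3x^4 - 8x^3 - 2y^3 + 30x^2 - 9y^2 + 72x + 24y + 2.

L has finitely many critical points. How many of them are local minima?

L separates as a function of x plus a function of y, so ∇L=0 decouples.
∂L/∂x = -12(x - 2)(x + 1)(x + 3) = 0 at x ∈ {-3, -1, 2}; ∂L/∂y = -6(y - 1)(y + 4) = 0 at y ∈ {-4, 1}.
The Hessian is diagonal: diag(L_xx, L_yy). Second derivatives: L_xx(-3)=-120, L_xx(-1)=72, L_xx(2)=-180; L_yy(-4)=30, L_yy(1)=-30.
Local minima occur where both diagonal entries positive: (-1, -4). Count: 1.

1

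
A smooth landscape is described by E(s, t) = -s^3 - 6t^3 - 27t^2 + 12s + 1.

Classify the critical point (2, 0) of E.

The mixed partial ∂²E/∂s∂t is 0, so the Hessian at any point is diag(E_ss, E_tt) = diag(-6s, -18(2t + 3)).
At (2, 0): H = diag(-12, -54).
Both eigenvalues are negative, so H is negative definite: a local maximum.

local maximum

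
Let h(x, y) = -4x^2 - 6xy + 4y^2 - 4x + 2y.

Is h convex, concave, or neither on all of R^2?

h is quadratic, so its Hessian is the constant matrix H = [[-8, -6], [-6, 8]].
det(H) = -100, tr(H) = 0.
det(H) < 0, so H is indefinite: neither convex nor concave.

neither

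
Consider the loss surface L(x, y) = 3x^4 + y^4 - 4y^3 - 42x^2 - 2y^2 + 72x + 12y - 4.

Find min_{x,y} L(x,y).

L(x,y) separates as P(x) + Q(y) − 4, so its minimum is min P + min Q − 4.
P'(x) = 12(x - 2)(x - 1)(x + 3) vanishes at x ∈ {-3, 1, 2}; Q'(y) = 4(y - 3)(y - 1)(y + 1) vanishes at y ∈ {-1, 1, 3}.
Local minima of P (where P''>0): P(-3)=-351, P(2)=24. Local minima of Q: Q(-1)=-9, Q(3)=-9.
So the global minimum of L is P(-3) + Q(-1) − 4 = -351 − 9 − 4 = -364, attained at (-3, -1).

-364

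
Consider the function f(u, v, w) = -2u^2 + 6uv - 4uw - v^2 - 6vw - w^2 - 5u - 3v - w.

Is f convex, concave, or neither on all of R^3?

f is quadratic, so its Hessian is the constant matrix H = [[-4, 6, -4], [6, -2, -6], [-4, -6, -2]].
Leading principal minors: -4, -28, 520.
Neither pattern holds ⇒ H is indefinite ⇒ neither convex nor concave.

neither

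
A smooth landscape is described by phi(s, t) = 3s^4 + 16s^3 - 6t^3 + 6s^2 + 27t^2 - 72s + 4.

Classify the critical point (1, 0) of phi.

local minimum

The mixed partial ∂²phi/∂s∂t is 0, so the Hessian at any point is diag(phi_ss, phi_tt) = diag(12(3s^2 + 8s + 1), 18(-2t + 3)).
At (1, 0): H = diag(144, 54).
Both eigenvalues are positive, so H is positive definite: a local minimum.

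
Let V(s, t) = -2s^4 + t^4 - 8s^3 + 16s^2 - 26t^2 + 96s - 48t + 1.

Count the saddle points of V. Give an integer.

5

V separates as a function of s plus a function of t, so ∇V=0 decouples.
∂V/∂s = -8(s - 2)(s + 2)(s + 3) = 0 at s ∈ {-3, -2, 2}; ∂V/∂t = 4(t - 4)(t + 1)(t + 3) = 0 at t ∈ {-3, -1, 4}.
The Hessian is diagonal: diag(V_ss, V_tt). Second derivatives: V_ss(-3)=-40, V_ss(-2)=32, V_ss(2)=-160; V_tt(-3)=56, V_tt(-1)=-40, V_tt(4)=140.
Saddle points occur where the two diagonal entries have opposite signs: (-3, -3), (-3, 4), (-2, -1), (2, -3), (2, 4). Count: 5.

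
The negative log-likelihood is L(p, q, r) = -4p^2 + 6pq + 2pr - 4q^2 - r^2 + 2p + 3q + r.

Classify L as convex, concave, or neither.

L is quadratic, so its Hessian is the constant matrix H = [[-8, 6, 2], [6, -8, 0], [2, 0, -2]].
Leading principal minors: -8, 28, -24.
Signs alternate −, +, − ⇒ H ≺ 0 ⇒ concave.

concave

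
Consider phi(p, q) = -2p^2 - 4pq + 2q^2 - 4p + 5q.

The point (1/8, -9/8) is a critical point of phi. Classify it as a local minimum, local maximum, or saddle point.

saddle point

The Hessian of phi is constant: H = [[-4, -4], [-4, 4]].
det(H) = (-4)·4 − (-4)² = -32.
Since det(H) < 0, H is indefinite and the critical point is a saddle point.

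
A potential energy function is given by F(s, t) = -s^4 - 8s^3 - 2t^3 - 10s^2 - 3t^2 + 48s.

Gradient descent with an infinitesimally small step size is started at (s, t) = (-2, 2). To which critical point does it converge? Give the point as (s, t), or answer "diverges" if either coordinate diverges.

F is separable, so gradient descent decouples: s follows -∂F/∂s, t follows -∂F/∂t.
∂F/∂s = -4(s - 1)(s + 3)(s + 4); at s=-2 this is 24, so s decreases.
∂F/∂t = -6t(t + 1); at t=2 this is -36, so t increases.
The t-coordinate has no critical point in that direction and runs off to infinity.

diverges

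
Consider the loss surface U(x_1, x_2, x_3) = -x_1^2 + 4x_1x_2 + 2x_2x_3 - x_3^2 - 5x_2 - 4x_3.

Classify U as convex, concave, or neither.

neither

U is quadratic, so its Hessian is the constant matrix H = [[-2, 4, 0], [4, 0, 2], [0, 2, -2]].
Leading principal minors: -2, -16, 40.
Neither pattern holds ⇒ H is indefinite ⇒ neither convex nor concave.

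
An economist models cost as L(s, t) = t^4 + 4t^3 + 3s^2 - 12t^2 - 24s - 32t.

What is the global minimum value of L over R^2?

-112

L(s,t) separates as P(s) + Q(t), so its minimum is min P + min Q.
P'(s) = 6s - 24 vanishes at s ∈ {4}; Q'(t) = 4(t - 2)(t + 1)(t + 4) vanishes at t ∈ {-4, -1, 2}.
Local minima of P (where P''>0): P(4)=-48. Local minima of Q: Q(-4)=-64, Q(2)=-64.
So the global minimum of L is P(4) + Q(-4) = -48 − 64 = -112, attained at (4, -4).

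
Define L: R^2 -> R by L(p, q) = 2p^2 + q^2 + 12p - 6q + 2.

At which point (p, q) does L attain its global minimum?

L(p,q) separates as A(p) + B(q) + 2, so its minimum is min A + min B + 2.
A'(p) = 4p + 12 vanishes at p ∈ {-3}; B'(q) = 2q - 6 vanishes at q ∈ {3}.
Local minima of A (where A''>0): A(-3)=-18. Local minima of B: B(3)=-9.
So the global minimum of L is A(-3) + B(3) + 2 = -18 − 9 + 2 = -25, attained at (-3, 3).

(-3, 3)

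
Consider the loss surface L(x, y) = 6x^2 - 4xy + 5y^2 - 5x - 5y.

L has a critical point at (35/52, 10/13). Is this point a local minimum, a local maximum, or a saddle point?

local minimum

The Hessian of L is constant: H = [[12, -4], [-4, 10]].
det(H) = 12·10 − (-4)² = 104.
det(H) > 0 and tr(H) = 22 > 0, so H is positive definite and the point is a local minimum.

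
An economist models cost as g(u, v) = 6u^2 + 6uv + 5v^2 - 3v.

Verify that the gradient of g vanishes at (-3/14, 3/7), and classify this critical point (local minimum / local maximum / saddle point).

local minimum

∇g = (12u + 6v, 6u + 10v - 3); substituting (-3/14, 3/7) gives ∇g = (0, 0), so (-3/14, 3/7) is indeed a critical point.
The Hessian of g is constant: H = [[12, 6], [6, 10]].
det(H) = 12·10 − 6² = 84.
det(H) > 0 and tr(H) = 22 > 0, so H is positive definite and the point is a local minimum.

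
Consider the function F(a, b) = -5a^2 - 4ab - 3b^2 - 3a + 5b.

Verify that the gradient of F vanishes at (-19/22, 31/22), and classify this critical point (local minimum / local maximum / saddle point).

local maximum

∇F = (-10a - 4b - 3, -4a - 6b + 5); substituting (-19/22, 31/22) gives ∇F = (0, 0), so (-19/22, 31/22) is indeed a critical point.
The Hessian of F is constant: H = [[-10, -4], [-4, -6]].
det(H) = (-10)·(-6) − (-4)² = 44.
det(H) > 0 and tr(H) = -16 < 0, so H is negative definite and the point is a local maximum.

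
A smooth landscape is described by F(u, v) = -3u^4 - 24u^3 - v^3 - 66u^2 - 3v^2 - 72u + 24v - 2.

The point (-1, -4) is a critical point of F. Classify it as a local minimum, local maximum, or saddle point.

saddle point

The mixed partial ∂²F/∂u∂v is 0, so the Hessian at any point is diag(F_uu, F_vv) = diag(-12(3u^2 + 12u + 11), -6(v + 1)).
At (-1, -4): H = diag(-24, 18).
The eigenvalues have opposite signs, so H is indefinite: a saddle point.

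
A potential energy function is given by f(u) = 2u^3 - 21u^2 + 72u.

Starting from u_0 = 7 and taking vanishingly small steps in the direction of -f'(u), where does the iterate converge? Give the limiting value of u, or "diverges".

4

f'(u) = 6(u - 4)(u - 3), so f'(7) = 72.
Gradient descent moves in the -f' direction, i.e. u is decreasing.
The nearest critical point in that direction is u = 4, where f'' = 6 > 0 (a local minimum). The iterate converges there.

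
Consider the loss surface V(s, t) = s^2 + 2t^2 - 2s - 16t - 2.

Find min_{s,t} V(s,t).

V(s,t) separates as P(s) + Q(t) − 2, so its minimum is min P + min Q − 2.
P'(s) = 2s - 2 vanishes at s ∈ {1}; Q'(t) = 4(t - 4) vanishes at t ∈ {4}.
Local minima of P (where P''>0): P(1)=-1. Local minima of Q: Q(4)=-32.
So the global minimum of V is P(1) + Q(4) − 2 = -1 − 32 − 2 = -35, attained at (1, 4).

-35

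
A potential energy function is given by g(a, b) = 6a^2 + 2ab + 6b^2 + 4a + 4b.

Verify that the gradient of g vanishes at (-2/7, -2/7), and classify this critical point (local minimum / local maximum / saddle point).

∇g = (12a + 2b + 4, 2a + 12b + 4); substituting (-2/7, -2/7) gives ∇g = (0, 0), so (-2/7, -2/7) is indeed a critical point.
The Hessian of g is constant: H = [[12, 2], [2, 12]].
det(H) = 12·12 − 2² = 140.
det(H) > 0 and tr(H) = 24 > 0, so H is positive definite and the point is a local minimum.

local minimum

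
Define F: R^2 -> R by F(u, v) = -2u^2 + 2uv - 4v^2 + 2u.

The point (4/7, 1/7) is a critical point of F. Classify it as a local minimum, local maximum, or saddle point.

local maximum

The Hessian of F is constant: H = [[-4, 2], [2, -8]].
det(H) = (-4)·(-8) − 2² = 28.
det(H) > 0 and tr(H) = -12 < 0, so H is negative definite and the point is a local maximum.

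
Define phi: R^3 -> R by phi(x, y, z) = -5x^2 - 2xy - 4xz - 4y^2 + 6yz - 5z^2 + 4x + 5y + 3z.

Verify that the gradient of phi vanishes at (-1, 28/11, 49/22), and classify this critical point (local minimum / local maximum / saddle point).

local maximum

∇phi = (-10x - 2y - 4z + 4, -2x - 8y + 6z + 5, -4x + 6y - 10z + 3); substituting (-1, 28/11, 49/22) gives ∇phi = (0, 0, 0), so (-1, 28/11, 49/22) is indeed a critical point.
The Hessian is constant: H = [[-10, -2, -4], [-2, -8, 6], [-4, 6, -10]].
Leading principal minors: Δ₁ = -10, Δ₂ = 76, Δ₃ = -176.
The minors alternate sign starting negative (−, +, −), so H is negative definite: a local maximum.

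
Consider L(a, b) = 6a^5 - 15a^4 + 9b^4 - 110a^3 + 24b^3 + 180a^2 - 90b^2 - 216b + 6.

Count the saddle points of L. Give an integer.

6

L separates as a function of a plus a function of b, so ∇L=0 decouples.
∂L/∂a = 30a(a - 4)(a - 1)(a + 3) = 0 at a ∈ {-3, 0, 1, 4}; ∂L/∂b = 36(b - 2)(b + 1)(b + 3) = 0 at b ∈ {-3, -1, 2}.
The Hessian is diagonal: diag(L_aa, L_bb). Second derivatives: L_aa(-3)=-2520, L_aa(0)=360, L_aa(1)=-360, L_aa(4)=2520; L_bb(-3)=360, L_bb(-1)=-216, L_bb(2)=540.
Saddle points occur where the two diagonal entries have opposite signs: (-3, -3), (-3, 2), (0, -1), (1, -3), (1, 2), (4, -1). Count: 6.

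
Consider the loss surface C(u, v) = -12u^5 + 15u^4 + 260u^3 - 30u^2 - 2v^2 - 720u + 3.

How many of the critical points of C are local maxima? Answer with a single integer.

2

C separates as a function of u plus a function of v, so ∇C=0 decouples.
∂C/∂u = -60(u - 4)(u - 1)(u + 1)(u + 3) = 0 at u ∈ {-3, -1, 1, 4}; ∂C/∂v = -4v = 0 at v ∈ {0}.
The Hessian is diagonal: diag(C_uu, C_vv). Second derivatives: C_uu(-3)=3360, C_uu(-1)=-1200, C_uu(1)=1440, C_uu(4)=-6300; C_vv(0)=-4.
Local maxima occur where both diagonal entries negative: (-1, 0), (4, 0). Count: 2.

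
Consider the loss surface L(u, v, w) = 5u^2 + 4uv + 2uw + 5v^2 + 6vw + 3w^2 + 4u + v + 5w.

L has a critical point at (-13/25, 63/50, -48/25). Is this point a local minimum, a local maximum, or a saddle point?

local minimum

The Hessian is constant: H = [[10, 4, 2], [4, 10, 6], [2, 6, 6]].
Leading principal minors: Δ₁ = 10, Δ₂ = 84, Δ₃ = 200.
All leading minors are positive, so H is positive definite: a local minimum.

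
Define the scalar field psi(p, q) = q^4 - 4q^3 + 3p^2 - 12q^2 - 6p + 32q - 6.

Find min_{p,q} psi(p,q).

psi(p,q) separates as A(p) + B(q) − 6, so its minimum is min A + min B − 6.
A'(p) = 6p - 6 vanishes at p ∈ {1}; B'(q) = 4(q - 4)(q - 1)(q + 2) vanishes at q ∈ {-2, 1, 4}.
Local minima of A (where A''>0): A(1)=-3. Local minima of B: B(-2)=-64, B(4)=-64.
So the global minimum of psi is A(1) + B(-2) − 6 = -3 − 64 − 6 = -73, attained at (1, -2).

-73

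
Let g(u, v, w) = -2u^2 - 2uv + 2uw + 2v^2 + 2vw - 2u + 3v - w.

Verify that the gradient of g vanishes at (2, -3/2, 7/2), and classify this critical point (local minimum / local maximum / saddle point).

saddle point

∇g = (-4u - 2v + 2w - 2, -2u + 4v + 2w + 3, 2u + 2v - 1); substituting (2, -3/2, 7/2) gives ∇g = (0, 0, 0), so (2, -3/2, 7/2) is indeed a critical point.
The Hessian is constant: H = [[-4, -2, 2], [-2, 4, 2], [2, 2, 0]].
Leading principal minors: Δ₁ = -4, Δ₂ = -20, Δ₃ = -16.
The minors fit neither the all-positive nor the alternating-sign pattern, so H is indefinite: a saddle point.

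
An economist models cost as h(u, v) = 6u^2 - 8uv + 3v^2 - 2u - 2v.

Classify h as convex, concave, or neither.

h is quadratic, so its Hessian is the constant matrix H = [[12, -8], [-8, 6]].
det(H) = 8, tr(H) = 18.
det(H) > 0 and tr(H) > 0, so H is positive definite everywhere: convex.

convex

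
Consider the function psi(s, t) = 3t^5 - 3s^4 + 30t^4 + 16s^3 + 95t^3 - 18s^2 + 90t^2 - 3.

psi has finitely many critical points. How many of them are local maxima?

4

psi separates as a function of s plus a function of t, so ∇psi=0 decouples.
∂psi/∂s = -12s(s - 3)(s - 1) = 0 at s ∈ {0, 1, 3}; ∂psi/∂t = 15t(t + 1)(t + 3)(t + 4) = 0 at t ∈ {-4, -3, -1, 0}.
The Hessian is diagonal: diag(psi_ss, psi_tt). Second derivatives: psi_ss(0)=-36, psi_ss(1)=24, psi_ss(3)=-72; psi_tt(-4)=-180, psi_tt(-3)=90, psi_tt(-1)=-90, psi_tt(0)=180.
Local maxima occur where both diagonal entries negative: (0, -4), (0, -1), (3, -4), (3, -1). Count: 4.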